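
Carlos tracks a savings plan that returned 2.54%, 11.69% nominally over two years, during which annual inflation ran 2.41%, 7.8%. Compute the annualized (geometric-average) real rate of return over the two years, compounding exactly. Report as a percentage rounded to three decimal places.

Compound the nominal returns: 1.0254 × 1.1169 = 1.14526926.
Compound inflation: 1.0241 × 1.0780 = 1.10397980.
Deflate: 1.14526926 / 1.10397980 = 1.03740056.
Annualized real rate = 1.03740056^(1/2) − 1 = 1.8529% → 1.853%.

1.853%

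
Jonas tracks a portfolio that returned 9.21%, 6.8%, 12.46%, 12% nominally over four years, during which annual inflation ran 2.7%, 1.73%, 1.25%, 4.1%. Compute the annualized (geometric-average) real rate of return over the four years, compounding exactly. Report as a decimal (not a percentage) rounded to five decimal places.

Compound the nominal returns: 1.0921 × 1.0680 × 1.1246 × 1.1200 = 1.46909460.
Compound inflation: 1.0270 × 1.0173 × 1.0125 × 1.0410 = 1.10119758.
Deflate: 1.46909460 / 1.10119758 = 1.33408811.
Annualized real rate = 1.33408811^(1/4) − 1 = 7.4722% → 0.07472.

0.07472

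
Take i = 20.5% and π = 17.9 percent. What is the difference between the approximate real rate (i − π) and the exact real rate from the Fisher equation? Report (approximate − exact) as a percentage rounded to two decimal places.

Approximate: r ≈ 20.500% − 17.900% = 2.6000%
Exact: (1 + 0.2050)/(1 + 0.1790) − 1 = 2.2053%
Error = 2.6000% − 2.2053% = 0.3947% → 0.39%.

0.39%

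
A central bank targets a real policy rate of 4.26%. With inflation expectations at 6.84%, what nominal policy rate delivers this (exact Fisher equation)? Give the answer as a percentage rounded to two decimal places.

(1 + i) = (1 + r)(1 + π) = 1.04260 × 1.06840 = 1.11391384
i = 1.11391384 − 1, so the required nominal rate is 11.39%.

11.39%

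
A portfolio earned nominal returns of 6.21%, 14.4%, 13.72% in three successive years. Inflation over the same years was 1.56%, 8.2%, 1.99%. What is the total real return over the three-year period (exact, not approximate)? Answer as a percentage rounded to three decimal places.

Compound the nominal returns: 1.0621 × 1.1440 × 1.1372 = 1.381746.
Compound inflation: 1.0156 × 1.0820 × 1.0199 = 1.120747.
Deflate: 1.381746 / 1.120747 = 1.232880.
Total real return = 1.232880 − 1 → 23.288%.

23.288%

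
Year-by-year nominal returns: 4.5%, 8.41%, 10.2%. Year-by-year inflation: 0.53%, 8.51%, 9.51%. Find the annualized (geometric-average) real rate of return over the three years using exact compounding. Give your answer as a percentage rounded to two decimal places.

1.48%

Nominal growth factor = 1.0450 × 1.0841 × 1.1020 = 1.24843872
Price-level growth factor = 1.0053 × 1.0851 × 1.0951 = 1.19459096
Real growth factor = 1.24843872 / 1.19459096 = 1.04507631
Annualized real rate = 1.04507631^(1/3) − 1 = 1.4805% → 1.48%.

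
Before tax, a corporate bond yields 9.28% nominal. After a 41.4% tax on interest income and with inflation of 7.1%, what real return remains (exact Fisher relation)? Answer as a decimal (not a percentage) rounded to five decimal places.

-0.01552

After-tax nominal return = 9.28% × (1 − 0.414) = 5.43808%.
1 + r = 1.0543808 / 1.07100 = 0.984483
After-tax real rate = 0.984483 − 1 → -0.01552.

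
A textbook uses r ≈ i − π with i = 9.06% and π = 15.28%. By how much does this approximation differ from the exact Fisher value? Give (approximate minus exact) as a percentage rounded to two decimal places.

Approximate: r ≈ 9.060% − 15.280% = -6.2200%
Exact: (1 + 0.0906)/(1 + 0.1528) − 1 = -5.3956%
Error = -6.2200% − (-5.3956%) = -0.8244% → -0.82%.

-0.82%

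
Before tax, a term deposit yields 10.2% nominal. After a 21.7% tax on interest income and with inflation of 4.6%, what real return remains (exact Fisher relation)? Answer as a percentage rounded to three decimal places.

After-tax nominal return = 10.2% × (1 − 0.217) = 7.9866%.
1 + r = 1.079866 / 1.04600 = 1.032377
After-tax real rate = 1.032377 − 1 → 3.238%.

3.238%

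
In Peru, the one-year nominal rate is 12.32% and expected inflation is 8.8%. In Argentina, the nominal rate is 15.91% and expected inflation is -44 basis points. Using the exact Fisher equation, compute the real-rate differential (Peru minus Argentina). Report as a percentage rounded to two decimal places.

Peru: (1 + 0.1232)/(1 + 0.0880) − 1 = 3.2353%
Argentina: (1 + 0.1591)/(1 − 0.0044) − 1 = 16.4223%
Differential = 3.2353% − 16.4223% = -13.1870% → -13.19%.

-13.19%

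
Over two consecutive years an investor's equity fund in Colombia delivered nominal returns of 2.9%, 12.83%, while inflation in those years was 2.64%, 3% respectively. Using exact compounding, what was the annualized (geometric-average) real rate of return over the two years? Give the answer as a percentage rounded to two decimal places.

4.80%

Compound the nominal returns: 1.0290 × 1.1283 = 1.16102070.
Compound inflation: 1.0264 × 1.0300 = 1.05719200.
Deflate: 1.16102070 / 1.05719200 = 1.09821177.
Annualized real rate = 1.09821177^(1/2) − 1 = 4.7956% → 4.80%.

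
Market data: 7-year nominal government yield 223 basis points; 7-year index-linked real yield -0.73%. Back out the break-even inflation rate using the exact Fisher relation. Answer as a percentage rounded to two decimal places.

(1 + π) = (1 + i)/(1 + r) = 1.02230 / 0.99270 = 1.029818
Break-even inflation = 1.029818 − 1 → 2.98%.

2.98%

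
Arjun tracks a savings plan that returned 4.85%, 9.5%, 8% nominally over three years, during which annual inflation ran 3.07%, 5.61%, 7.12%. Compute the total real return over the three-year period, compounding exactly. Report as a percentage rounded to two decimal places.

6.34%

Nominal growth factor = 1.0485 × 1.0950 × 1.0800 = 1.239956
Price-level growth factor = 1.0307 × 1.0561 × 1.0712 = 1.166025
Real growth factor = 1.239956 / 1.166025 = 1.063404
Total real return = 1.063404 − 1 → 6.34%.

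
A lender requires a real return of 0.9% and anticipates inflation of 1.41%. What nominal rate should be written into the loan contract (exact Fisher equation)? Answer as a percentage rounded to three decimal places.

(1 + i) = (1 + r)(1 + π) = 1.00900 × 1.01410 = 1.0232269
i = 1.0232269 − 1, so the required nominal rate is 2.323%.

2.323%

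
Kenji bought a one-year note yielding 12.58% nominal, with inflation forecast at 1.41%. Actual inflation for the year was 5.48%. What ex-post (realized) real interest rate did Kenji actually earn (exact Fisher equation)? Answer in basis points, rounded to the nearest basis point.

Ex-post: (1 + 0.1258)/(1 + 0.0548) − 1 = 6.7311%
So the realized real rate is 673 basis points.

673 basis points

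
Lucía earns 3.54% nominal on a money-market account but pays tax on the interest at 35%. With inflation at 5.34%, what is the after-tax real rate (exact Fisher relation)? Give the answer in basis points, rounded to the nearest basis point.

-288 basis points

After-tax nominal return = 3.54% × (1 − 0.35) = 2.3010%.
1 + r = 1.02301 / 1.05340 = 0.971151
After-tax real rate = 0.971151 − 1 → -288 basis points.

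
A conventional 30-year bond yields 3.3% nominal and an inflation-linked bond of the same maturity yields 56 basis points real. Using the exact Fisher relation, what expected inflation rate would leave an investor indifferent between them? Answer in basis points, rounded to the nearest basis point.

(1 + π) = (1 + i)/(1 + r) = 1.03300 / 1.00560 = 1.027247
Break-even inflation = 1.027247 − 1 → 272 basis points.

272 basis points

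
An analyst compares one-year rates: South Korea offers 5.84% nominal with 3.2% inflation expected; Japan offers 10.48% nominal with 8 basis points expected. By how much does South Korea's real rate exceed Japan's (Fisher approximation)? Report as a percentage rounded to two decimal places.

-7.76%

South Korea: 5.84% − 3.2% = 2.640%
Japan: 10.48% − 0.08% = 10.400%
Differential = -7.760% → -7.76%.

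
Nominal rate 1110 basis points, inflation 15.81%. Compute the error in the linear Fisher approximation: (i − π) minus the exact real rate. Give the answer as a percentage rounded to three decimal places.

-0.643%

Approximate: r ≈ 11.100% − 15.810% = -4.7100%
Exact: (1 + 0.1110)/(1 + 0.1581) − 1 = -4.0670%
Error = -4.7100% − (-4.0670%) = -0.6430% → -0.643%.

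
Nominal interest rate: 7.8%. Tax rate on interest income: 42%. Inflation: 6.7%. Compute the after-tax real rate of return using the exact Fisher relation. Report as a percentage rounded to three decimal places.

-2.039%

After-tax nominal return = 7.8% × (1 − 0.42) = 4.5240%.
1 + r = 1.04524 / 1.06700 = 0.979606
After-tax real rate = 0.979606 − 1 → -2.039%.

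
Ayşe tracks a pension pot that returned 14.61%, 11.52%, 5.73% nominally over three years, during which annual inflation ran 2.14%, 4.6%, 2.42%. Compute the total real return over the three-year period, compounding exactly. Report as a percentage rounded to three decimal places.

Nominal growth factor = 1.1461 × 1.1152 × 1.0573 = 1.351368
Price-level growth factor = 1.0214 × 1.0460 × 1.0242 = 1.094239
Real growth factor = 1.351368 / 1.094239 = 1.234984
Total real return = 1.234984 − 1 → 23.498%.

23.498%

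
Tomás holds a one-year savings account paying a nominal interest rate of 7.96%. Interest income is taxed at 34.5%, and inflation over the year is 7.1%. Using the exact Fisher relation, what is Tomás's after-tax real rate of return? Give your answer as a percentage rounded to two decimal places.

-1.76%

After-tax nominal return = 7.96% × (1 − 0.345) = 5.2138%.
1 + r = 1.052138 / 1.07100 = 0.982388
After-tax real rate = 0.982388 − 1 → -1.76%.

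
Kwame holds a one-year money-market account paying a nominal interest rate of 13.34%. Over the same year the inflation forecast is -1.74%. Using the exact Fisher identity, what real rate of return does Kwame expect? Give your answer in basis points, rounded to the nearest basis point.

By the Fisher identity, 1 + r = (1 + i)/(1 + π).
1 + r = 1.13340 / 0.98260 = 1.153470
r = 1.153470 − 1 = 15.3470%, i.e. 1535 basis points.

1535 basis points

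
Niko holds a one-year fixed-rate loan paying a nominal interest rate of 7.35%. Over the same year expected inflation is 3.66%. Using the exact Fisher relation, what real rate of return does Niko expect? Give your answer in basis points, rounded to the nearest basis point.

1 + r = 1.07350 / 1.03660 = 1.035597
r = 1.035597 − 1 = 3.5597%, i.e. 356 basis points.

356 basis points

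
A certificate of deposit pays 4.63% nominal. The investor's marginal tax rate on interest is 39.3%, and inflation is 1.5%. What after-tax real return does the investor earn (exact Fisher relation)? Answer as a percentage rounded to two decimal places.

1.29%

After-tax nominal return = 4.63% × (1 − 0.393) = 2.81041%.
1 + r = 1.0281041 / 1.01500 = 1.012910
After-tax real rate = 1.012910 − 1 → 1.29%.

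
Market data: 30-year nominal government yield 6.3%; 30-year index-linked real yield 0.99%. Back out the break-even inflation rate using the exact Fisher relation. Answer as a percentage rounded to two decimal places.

5.26%

(1 + π) = (1 + i)/(1 + r) = 1.06300 / 1.00990 = 1.052579
Break-even inflation = 1.052579 − 1 → 5.26%.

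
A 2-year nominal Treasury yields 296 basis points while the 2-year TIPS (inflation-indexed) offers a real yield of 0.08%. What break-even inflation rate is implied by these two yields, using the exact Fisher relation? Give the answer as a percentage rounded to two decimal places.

2.88%

(1 + π) = (1 + i)/(1 + r) = 1.02960 / 1.00080 = 1.028777
Break-even inflation = 1.028777 − 1 → 2.88%.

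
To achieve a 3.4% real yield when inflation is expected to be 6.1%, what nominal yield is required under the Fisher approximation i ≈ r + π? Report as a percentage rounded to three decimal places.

9.500%

i ≈ r + π = 3.4% + 6.1% = 9.500%.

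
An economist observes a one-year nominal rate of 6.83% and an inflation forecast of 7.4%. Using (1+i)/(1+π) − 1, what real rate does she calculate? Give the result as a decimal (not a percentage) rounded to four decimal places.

-0.0053

1 + r = 1.06830 / 1.07400 = 0.994693
r = 0.994693 − 1 = -0.5307%, i.e. -0.0053.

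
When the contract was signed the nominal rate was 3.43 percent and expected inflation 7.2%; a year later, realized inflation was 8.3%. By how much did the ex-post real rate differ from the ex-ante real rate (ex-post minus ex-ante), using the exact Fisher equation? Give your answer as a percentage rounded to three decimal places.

Ex-ante: (1 + 0.0343)/(1 + 0.0720) − 1 = -3.5168%
Ex-post: (1 + 0.0343)/(1 + 0.0830) − 1 = -4.4968%
Difference (ex-post − ex-ante) = -0.9800% → -0.980%.

-0.980%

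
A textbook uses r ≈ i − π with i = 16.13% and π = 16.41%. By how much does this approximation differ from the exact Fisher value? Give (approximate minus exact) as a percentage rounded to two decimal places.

-0.04%

Approximate: r ≈ 16.130% − 16.410% = -0.2800%
Exact: (1 + 0.1613)/(1 + 0.1641) − 1 = -0.2405%
Error = -0.2800% − (-0.2405%) = -0.0395% → -0.04%.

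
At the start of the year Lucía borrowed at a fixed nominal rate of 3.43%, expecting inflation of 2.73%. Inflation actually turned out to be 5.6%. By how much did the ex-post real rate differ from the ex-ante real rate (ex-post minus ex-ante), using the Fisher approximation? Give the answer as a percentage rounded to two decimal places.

-2.87%

Ex-ante: 3.43% − 2.73% = 0.700%
Ex-post: 3.43% − 5.6% = -2.170%
Difference (ex-post − ex-ante) = -2.8700% → -2.87%.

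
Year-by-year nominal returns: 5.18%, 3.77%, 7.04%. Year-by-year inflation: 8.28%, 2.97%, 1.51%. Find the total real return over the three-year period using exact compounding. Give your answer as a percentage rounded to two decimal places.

Nominal growth factor = 1.0518 × 1.0377 × 1.0704 = 1.168291
Price-level growth factor = 1.0828 × 1.0297 × 1.0151 = 1.131795
Real growth factor = 1.168291 / 1.131795 = 1.032246
Total real return = 1.032246 − 1 → 3.22%.

3.22%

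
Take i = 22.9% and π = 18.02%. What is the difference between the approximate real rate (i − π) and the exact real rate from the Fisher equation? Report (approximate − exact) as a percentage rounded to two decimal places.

Approximate: r ≈ 22.900% − 18.020% = 4.8800%
Exact: (1 + 0.2290)/(1 + 0.1802) − 1 = 4.1349%
Error = 4.8800% − 4.1349% = 0.7451% → 0.75%.

0.75%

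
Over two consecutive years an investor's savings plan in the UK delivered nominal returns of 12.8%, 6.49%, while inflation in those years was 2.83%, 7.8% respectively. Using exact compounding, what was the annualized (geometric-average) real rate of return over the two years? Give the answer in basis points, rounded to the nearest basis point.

410 basis points

Compound the nominal returns: 1.1280 × 1.0649 = 1.20120720.
Compound inflation: 1.0283 × 1.0780 = 1.10850740.
Deflate: 1.20120720 / 1.10850740 = 1.08362578.
Annualized real rate = 1.08362578^(1/2) − 1 = 4.0973% → 410 basis points.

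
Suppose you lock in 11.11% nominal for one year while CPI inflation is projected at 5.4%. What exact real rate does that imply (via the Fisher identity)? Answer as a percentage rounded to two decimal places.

By the Fisher identity, 1 + r = (1 + i)/(1 + π).
1 + r = 1.11110 / 1.05400 = 1.054175
r = 1.054175 − 1 = 5.4175%, i.e. 5.42%.

5.42%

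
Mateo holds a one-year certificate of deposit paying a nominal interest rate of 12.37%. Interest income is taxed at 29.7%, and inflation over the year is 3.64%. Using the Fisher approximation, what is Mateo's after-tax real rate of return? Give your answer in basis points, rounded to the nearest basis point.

506 basis points

After-tax nominal return = 12.37% × (1 − 0.297) = 8.69611%.
r ≈ 8.69611% − 3.64% → 506 basis points.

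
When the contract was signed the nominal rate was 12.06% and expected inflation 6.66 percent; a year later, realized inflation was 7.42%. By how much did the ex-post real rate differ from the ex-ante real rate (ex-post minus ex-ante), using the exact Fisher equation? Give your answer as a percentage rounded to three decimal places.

-0.743%

Ex-ante: (1 + 0.1206)/(1 + 0.0666) − 1 = 5.0628%
Ex-post: (1 + 0.1206)/(1 + 0.0742) − 1 = 4.3195%
Difference (ex-post − ex-ante) = -0.7433% → -0.743%.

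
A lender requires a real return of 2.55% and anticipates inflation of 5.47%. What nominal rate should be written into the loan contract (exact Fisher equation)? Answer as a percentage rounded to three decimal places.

(1 + i) = (1 + r)(1 + π) = 1.02550 × 1.05470 = 1.08159485
i = 1.08159485 − 1, so the required nominal rate is 8.159%.

8.159%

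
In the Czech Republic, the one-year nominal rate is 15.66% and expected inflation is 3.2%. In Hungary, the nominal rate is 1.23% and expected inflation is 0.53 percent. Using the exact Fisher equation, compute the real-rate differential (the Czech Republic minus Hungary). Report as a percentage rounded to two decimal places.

The Czech Republic: (1 + 0.1566)/(1 + 0.0320) − 1 = 12.0736%
Hungary: (1 + 0.0123)/(1 + 0.0053) − 1 = 0.6963%
Differential = 12.0736% − 0.6963% = 11.3773% → 11.38%.

11.38%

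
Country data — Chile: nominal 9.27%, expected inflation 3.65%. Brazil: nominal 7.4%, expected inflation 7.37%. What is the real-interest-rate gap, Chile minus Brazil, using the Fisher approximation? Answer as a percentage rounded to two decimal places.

5.59%

Chile: 9.27% − 3.65% = 5.620%
Brazil: 7.4% − 7.37% = 0.030%
Differential = 5.590% → 5.59%.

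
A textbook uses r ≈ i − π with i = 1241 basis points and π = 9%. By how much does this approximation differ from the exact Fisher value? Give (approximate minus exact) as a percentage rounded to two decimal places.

Approximate: r ≈ 12.410% − 9.000% = 3.4100%
Exact: (1 + 0.1241)/(1 + 0.0900) − 1 = 3.1284%
Error = 3.4100% − 3.1284% = 0.2816% → 0.28%.

0.28%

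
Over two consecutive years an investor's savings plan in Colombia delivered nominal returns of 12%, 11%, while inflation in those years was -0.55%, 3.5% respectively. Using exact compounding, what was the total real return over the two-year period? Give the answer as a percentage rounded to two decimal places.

20.78%

Nominal growth factor = 1.1200 × 1.1100 = 1.243200
Price-level growth factor = 0.9945 × 1.0350 = 1.029308
Real growth factor = 1.243200 / 1.029308 = 1.207802
Total real return = 1.207802 − 1 → 20.78%.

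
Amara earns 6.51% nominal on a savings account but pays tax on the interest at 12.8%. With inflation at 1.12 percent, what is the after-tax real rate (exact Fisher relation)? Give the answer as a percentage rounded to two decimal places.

After-tax nominal return = 6.51% × (1 − 0.128) = 5.67672%.
1 + r = 1.0567672 / 1.01120 = 1.045063
After-tax real rate = 1.045063 − 1 → 4.51%.

4.51%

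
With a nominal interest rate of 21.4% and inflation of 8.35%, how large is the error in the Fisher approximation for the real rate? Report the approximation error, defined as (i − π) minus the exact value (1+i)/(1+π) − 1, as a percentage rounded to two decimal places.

1.01%

Approximate: r ≈ 21.400% − 8.350% = 13.0500%
Exact: (1 + 0.2140)/(1 + 0.0835) − 1 = 12.0443%
Error = 13.0500% − 12.0443% = 1.0057% → 1.01%.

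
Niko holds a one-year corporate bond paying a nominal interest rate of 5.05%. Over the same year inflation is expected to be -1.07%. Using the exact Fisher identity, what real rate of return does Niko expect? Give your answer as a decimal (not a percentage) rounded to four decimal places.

0.0619

By the Fisher identity, 1 + r = (1 + i)/(1 + π).
1 + r = 1.05050 / 0.98930 = 1.061862
r = 1.061862 − 1 = 6.1862%, i.e. 0.0619.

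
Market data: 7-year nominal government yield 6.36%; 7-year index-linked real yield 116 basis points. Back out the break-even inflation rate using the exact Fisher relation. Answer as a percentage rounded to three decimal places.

(1 + π) = (1 + i)/(1 + r) = 1.06360 / 1.01160 = 1.051404
Break-even inflation = 1.051404 − 1 → 5.140%.

5.140%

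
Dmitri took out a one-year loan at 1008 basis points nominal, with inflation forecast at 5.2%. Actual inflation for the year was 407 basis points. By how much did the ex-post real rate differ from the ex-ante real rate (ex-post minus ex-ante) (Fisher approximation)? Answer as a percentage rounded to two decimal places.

1.13%

Ex-ante: 10.08% − 5.2% = 4.880%
Ex-post: 10.08% − 4.07% = 6.010%
Difference (ex-post − ex-ante) = 1.1300% → 1.13%.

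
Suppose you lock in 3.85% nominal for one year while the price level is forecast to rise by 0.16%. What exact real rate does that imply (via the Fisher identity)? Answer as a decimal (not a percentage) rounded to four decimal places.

By the Fisher identity, 1 + r = (1 + i)/(1 + π).
1 + r = 1.03850 / 1.00160 = 1.036841
r = 1.036841 − 1 = 3.6841%, i.e. 0.0368.

0.0368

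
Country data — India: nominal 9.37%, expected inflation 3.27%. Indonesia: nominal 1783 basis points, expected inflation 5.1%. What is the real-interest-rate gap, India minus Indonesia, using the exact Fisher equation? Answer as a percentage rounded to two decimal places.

-6.21%

India: (1 + 0.0937)/(1 + 0.0327) − 1 = 5.9068%
Indonesia: (1 + 0.1783)/(1 + 0.0510) − 1 = 12.1123%
Differential = 5.9068% − 12.1123% = -6.2054% → -6.21%.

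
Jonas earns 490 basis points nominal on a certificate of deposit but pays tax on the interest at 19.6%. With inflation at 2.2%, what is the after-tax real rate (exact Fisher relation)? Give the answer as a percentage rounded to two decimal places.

After-tax nominal return = 4.9% × (1 − 0.196) = 3.9396%.
1 + r = 1.039396 / 1.02200 = 1.017022
After-tax real rate = 1.017022 − 1 → 1.70%.

1.70%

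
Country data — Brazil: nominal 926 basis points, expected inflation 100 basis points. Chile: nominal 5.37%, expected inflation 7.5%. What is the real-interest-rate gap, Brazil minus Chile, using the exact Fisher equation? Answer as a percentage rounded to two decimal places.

10.16%

Brazil: (1 + 0.0926)/(1 + 0.0100) − 1 = 8.1782%
Chile: (1 + 0.0537)/(1 + 0.0750) − 1 = -1.9814%
Differential = 8.1782% − (-1.9814%) = 10.1596% → 10.16%.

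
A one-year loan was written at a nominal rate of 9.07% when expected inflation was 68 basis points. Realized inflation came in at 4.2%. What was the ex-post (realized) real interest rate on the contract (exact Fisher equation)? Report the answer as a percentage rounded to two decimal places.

4.67%

Ex-post: (1 + 0.0907)/(1 + 0.0420) − 1 = 4.6737%
So the realized real rate is 4.67%.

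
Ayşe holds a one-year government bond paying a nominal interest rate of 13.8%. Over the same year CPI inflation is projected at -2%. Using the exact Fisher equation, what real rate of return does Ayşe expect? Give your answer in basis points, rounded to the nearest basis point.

1612 basis points

By the Fisher equation, 1 + r = (1 + i)/(1 + π).
1 + r = 1.13800 / 0.98000 = 1.161224
r = 1.161224 − 1 = 16.1224%, i.e. 1612 basis points.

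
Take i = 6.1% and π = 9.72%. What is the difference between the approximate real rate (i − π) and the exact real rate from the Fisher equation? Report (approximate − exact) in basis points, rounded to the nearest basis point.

-32 basis points

Approximate: r ≈ 6.100% − 9.720% = -3.6200%
Exact: (1 + 0.0610)/(1 + 0.0972) − 1 = -3.2993%
Error = -3.6200% − (-3.2993%) = -0.3207% → -32 basis points.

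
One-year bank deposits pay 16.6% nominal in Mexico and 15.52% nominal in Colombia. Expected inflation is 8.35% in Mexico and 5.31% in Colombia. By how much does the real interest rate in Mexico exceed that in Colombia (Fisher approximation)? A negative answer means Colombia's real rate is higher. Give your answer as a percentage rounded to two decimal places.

-1.96%

Mexico: 16.6% − 8.35% = 8.250%
Colombia: 15.52% − 5.31% = 10.210%
Differential = -1.960% → -1.96%.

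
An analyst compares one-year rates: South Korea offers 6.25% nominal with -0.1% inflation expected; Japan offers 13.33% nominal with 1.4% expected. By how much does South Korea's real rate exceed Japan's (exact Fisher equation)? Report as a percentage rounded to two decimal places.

South Korea: (1 + 0.0625)/(1 − 0.0010) − 1 = 6.3564%
Japan: (1 + 0.1333)/(1 + 0.0140) − 1 = 11.7653%
Differential = 6.3564% − 11.7653% = -5.4089% → -5.41%.

-5.41%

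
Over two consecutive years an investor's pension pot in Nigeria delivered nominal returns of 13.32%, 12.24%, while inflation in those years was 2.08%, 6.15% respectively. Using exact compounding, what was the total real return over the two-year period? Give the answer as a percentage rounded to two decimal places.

17.38%

Nominal growth factor = 1.1332 × 1.1224 = 1.271904
Price-level growth factor = 1.0208 × 1.0615 = 1.083579
Real growth factor = 1.271904 / 1.083579 = 1.173799
Total real return = 1.173799 − 1 → 17.38%.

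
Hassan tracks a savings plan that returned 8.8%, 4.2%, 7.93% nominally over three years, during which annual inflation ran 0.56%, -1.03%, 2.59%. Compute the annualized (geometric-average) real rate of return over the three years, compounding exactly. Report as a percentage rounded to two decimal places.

Nominal growth factor = 1.0880 × 1.0420 × 1.0793 = 1.22359809
Price-level growth factor = 1.0056 × 0.9897 × 1.0259 = 1.02101910
Real growth factor = 1.22359809 / 1.02101910 = 1.19840863
Annualized real rate = 1.19840863^(1/3) − 1 = 6.2189% → 6.22%.

6.22%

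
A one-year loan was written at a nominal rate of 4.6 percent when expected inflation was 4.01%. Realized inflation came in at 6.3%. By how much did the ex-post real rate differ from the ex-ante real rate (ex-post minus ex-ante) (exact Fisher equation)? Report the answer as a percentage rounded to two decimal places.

-2.17%

Ex-ante: (1 + 0.0460)/(1 + 0.0401) − 1 = 0.5673%
Ex-post: (1 + 0.0460)/(1 + 0.0630) − 1 = -1.5992%
Difference (ex-post − ex-ante) = -2.1665% → -2.17%.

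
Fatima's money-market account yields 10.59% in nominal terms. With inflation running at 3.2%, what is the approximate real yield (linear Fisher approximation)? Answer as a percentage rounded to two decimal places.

r ≈ i − π = 10.59% − 3.2% = 7.39%.

7.39%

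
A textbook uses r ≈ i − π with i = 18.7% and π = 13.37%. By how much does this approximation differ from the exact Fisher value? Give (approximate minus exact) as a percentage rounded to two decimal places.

0.63%

Approximate: r ≈ 18.700% − 13.370% = 5.3300%
Exact: (1 + 0.1870)/(1 + 0.1337) − 1 = 4.7014%
Error = 5.3300% − 4.7014% = 0.6286% → 0.63%.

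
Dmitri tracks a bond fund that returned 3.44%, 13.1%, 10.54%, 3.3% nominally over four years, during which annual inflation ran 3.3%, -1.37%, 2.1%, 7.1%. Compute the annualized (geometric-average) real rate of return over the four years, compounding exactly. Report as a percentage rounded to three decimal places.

4.643%

Nominal growth factor = 1.0344 × 1.1310 × 1.1054 × 1.0330 = 1.33589061
Price-level growth factor = 1.0330 × 0.9863 × 1.0210 × 1.0710 = 1.11410101
Real growth factor = 1.33589061 / 1.11410101 = 1.19907495
Annualized real rate = 1.19907495^(1/4) − 1 = 4.6433% → 4.643%.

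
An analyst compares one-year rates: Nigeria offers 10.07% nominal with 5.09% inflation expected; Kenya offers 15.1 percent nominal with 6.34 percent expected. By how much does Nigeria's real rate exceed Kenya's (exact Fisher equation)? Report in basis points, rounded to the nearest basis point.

-350 basis points

Nigeria: (1 + 0.1007)/(1 + 0.0509) − 1 = 4.7388%
Kenya: (1 + 0.1510)/(1 + 0.0634) − 1 = 8.2377%
Differential = 4.7388% − 8.2377% = -3.4989% → -350 basis points.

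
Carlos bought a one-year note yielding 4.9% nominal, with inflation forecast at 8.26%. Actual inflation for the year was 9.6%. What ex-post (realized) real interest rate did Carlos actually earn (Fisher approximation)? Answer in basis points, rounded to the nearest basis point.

-470 basis points

Ex-post: 4.9% − 9.6% = -4.700%
So the realized real rate is -470 basis points.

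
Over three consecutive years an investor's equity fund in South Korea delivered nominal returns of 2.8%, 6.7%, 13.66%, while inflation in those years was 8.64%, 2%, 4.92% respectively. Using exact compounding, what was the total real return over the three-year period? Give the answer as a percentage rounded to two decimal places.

7.23%

Compound the nominal returns: 1.0280 × 1.0670 × 1.1366 = 1.246709.
Compound inflation: 1.0864 × 1.0200 × 1.0492 = 1.162648.
Deflate: 1.246709 / 1.162648 = 1.072302.
Total real return = 1.072302 − 1 → 7.23%.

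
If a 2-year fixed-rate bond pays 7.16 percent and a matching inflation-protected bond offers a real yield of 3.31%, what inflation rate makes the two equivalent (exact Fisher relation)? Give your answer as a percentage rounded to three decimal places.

3.727%

(1 + π) = (1 + i)/(1 + r) = 1.07160 / 1.03310 = 1.037266
Break-even inflation = 1.037266 − 1 → 3.727%.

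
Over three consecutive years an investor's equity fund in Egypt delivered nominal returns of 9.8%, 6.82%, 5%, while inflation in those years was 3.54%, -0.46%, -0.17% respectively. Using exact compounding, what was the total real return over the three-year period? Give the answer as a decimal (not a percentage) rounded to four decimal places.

Nominal growth factor = 1.0980 × 1.0682 × 1.0500 = 1.231528
Price-level growth factor = 1.0354 × 0.9954 × 0.9983 = 1.028885
Real growth factor = 1.231528 / 1.028885 = 1.196954
Total real return = 1.196954 − 1 → 0.1970.

0.1970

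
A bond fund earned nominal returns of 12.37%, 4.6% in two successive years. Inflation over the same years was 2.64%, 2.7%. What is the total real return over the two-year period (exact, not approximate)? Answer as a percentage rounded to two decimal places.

11.51%

Compound the nominal returns: 1.1237 × 1.0460 = 1.175390.
Compound inflation: 1.0264 × 1.0270 = 1.054113.
Deflate: 1.175390 / 1.054113 = 1.115052.
Total real return = 1.115052 − 1 → 11.51%.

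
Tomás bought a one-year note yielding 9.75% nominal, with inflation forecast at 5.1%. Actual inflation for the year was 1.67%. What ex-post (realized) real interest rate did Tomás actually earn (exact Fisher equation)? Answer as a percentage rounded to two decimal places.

Ex-post: (1 + 0.0975)/(1 + 0.0167) − 1 = 7.9473%
So the realized real rate is 7.95%.

7.95%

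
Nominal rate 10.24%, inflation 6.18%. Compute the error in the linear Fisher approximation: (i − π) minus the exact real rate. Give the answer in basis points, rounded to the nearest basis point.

24 basis points

Approximate: r ≈ 10.240% − 6.180% = 4.0600%
Exact: (1 + 0.1024)/(1 + 0.0618) − 1 = 3.8237%
Error = 4.0600% − 3.8237% = 0.2363% → 24 basis points.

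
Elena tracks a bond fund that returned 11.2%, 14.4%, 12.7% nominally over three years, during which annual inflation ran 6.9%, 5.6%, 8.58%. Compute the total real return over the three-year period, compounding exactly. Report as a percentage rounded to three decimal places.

16.967%

Nominal growth factor = 1.1120 × 1.1440 × 1.1270 = 1.433688
Price-level growth factor = 1.0690 × 1.0560 × 1.0858 = 1.225721
Real growth factor = 1.433688 / 1.225721 = 1.169670
Total real return = 1.169670 − 1 → 16.967%.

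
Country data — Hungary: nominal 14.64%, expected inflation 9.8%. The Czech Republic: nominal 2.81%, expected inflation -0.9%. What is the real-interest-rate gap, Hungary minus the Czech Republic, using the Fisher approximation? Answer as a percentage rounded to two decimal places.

1.13%

Hungary: 14.64% − 9.8% = 4.840%
The Czech Republic: 2.81% − (-0.9%) = 3.710%
Differential = 1.130% → 1.13%.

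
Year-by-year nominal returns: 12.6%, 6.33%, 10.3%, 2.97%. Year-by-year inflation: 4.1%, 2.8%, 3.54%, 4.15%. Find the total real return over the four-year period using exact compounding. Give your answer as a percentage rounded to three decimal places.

17.834%

Nominal growth factor = 1.1260 × 1.0633 × 1.1030 × 1.0297 = 1.359817
Price-level growth factor = 1.0410 × 1.0280 × 1.0354 × 1.0415 = 1.154015
Real growth factor = 1.359817 / 1.154015 = 1.178336
Total real return = 1.178336 − 1 → 17.834%.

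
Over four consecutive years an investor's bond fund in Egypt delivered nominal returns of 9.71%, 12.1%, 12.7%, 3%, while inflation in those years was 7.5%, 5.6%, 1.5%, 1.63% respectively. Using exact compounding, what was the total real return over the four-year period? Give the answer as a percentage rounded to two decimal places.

Compound the nominal returns: 1.0971 × 1.1210 × 1.1270 × 1.0300 = 1.427621.
Compound inflation: 1.0750 × 1.0560 × 1.0150 × 1.0163 = 1.171009.
Deflate: 1.427621 / 1.171009 = 1.219137.
Total real return = 1.219137 − 1 → 21.91%.

21.91%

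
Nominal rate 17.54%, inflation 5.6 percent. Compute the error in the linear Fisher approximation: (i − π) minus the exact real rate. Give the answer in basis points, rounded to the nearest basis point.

Approximate: r ≈ 17.540% − 5.600% = 11.9400%
Exact: (1 + 0.1754)/(1 + 0.0560) − 1 = 11.3068%
Error = 11.9400% − 11.3068% = 0.6332% → 63 basis points.

63 basis points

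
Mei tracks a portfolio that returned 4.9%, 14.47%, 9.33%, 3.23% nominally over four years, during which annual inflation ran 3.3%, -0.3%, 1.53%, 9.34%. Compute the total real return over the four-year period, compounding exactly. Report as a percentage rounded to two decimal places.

18.53%

Nominal growth factor = 1.0490 × 1.1447 × 1.0933 × 1.0323 = 1.355228
Price-level growth factor = 1.0330 × 0.9970 × 1.0153 × 1.0934 = 1.143323
Real growth factor = 1.355228 / 1.143323 = 1.185342
Total real return = 1.185342 − 1 → 18.53%.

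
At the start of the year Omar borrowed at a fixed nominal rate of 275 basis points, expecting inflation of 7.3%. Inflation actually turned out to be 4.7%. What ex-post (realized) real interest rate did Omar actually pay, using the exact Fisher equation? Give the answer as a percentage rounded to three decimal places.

Ex-post: (1 + 0.0275)/(1 + 0.0470) − 1 = -1.86246%
So the realized real rate is -1.862%.

-1.862%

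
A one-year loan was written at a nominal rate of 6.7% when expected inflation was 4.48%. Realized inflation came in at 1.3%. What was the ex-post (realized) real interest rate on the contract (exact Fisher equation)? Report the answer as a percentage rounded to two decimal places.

Ex-post: (1 + 0.0670)/(1 + 0.0130) − 1 = 5.3307%
So the realized real rate is 5.33%.

5.33%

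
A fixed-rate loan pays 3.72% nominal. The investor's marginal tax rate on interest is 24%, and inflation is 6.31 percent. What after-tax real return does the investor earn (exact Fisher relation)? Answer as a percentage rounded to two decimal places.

-3.28%

After-tax nominal return = 3.72% × (1 − 0.24) = 2.8272%.
1 + r = 1.028272 / 1.06310 = 0.967239
After-tax real rate = 0.967239 − 1 → -3.28%.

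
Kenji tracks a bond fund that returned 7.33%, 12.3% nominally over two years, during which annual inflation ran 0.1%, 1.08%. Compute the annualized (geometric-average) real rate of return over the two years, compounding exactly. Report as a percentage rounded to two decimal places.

9.14%

Compound the nominal returns: 1.0733 × 1.1230 = 1.20531590.
Compound inflation: 1.0010 × 1.0108 = 1.01181080.
Deflate: 1.20531590 / 1.01181080 = 1.19124633.
Annualized real rate = 1.19124633^(1/2) − 1 = 9.1442% → 9.14%.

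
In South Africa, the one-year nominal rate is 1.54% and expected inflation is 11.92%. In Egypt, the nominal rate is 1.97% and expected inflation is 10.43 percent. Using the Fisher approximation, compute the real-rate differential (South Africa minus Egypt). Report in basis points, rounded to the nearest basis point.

-192 basis points

South Africa: 1.54% − 11.92% = -10.380%
Egypt: 1.97% − 10.43% = -8.460%
Differential = -1.920% → -192 basis points.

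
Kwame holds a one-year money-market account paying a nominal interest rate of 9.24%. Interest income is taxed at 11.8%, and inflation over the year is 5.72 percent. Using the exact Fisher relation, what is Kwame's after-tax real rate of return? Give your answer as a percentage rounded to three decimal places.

2.298%

After-tax nominal return = 9.24% × (1 − 0.118) = 8.14968%.
1 + r = 1.0814968 / 1.05720 = 1.022982
After-tax real rate = 1.022982 − 1 → 2.298%.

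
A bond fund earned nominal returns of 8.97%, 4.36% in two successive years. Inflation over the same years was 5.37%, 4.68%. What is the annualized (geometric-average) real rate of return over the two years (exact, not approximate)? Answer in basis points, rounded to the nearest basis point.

154 basis points

Compound the nominal returns: 1.0897 × 1.0436 = 1.13721092.
Compound inflation: 1.0537 × 1.0468 = 1.10301316.
Deflate: 1.13721092 / 1.10301316 = 1.03100395.
Annualized real rate = 1.03100395^(1/2) − 1 = 1.5384% → 154 basis points.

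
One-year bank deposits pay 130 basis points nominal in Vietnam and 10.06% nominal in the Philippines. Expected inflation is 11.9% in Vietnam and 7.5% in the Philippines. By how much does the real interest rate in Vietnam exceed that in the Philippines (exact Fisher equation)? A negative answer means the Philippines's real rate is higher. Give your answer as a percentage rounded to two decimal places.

Vietnam: (1 + 0.0130)/(1 + 0.1190) − 1 = -9.4727%
The Philippines: (1 + 0.1006)/(1 + 0.0750) − 1 = 2.3814%
Differential = -9.4727% − 2.3814% = -11.8541% → -11.85%.

-11.85%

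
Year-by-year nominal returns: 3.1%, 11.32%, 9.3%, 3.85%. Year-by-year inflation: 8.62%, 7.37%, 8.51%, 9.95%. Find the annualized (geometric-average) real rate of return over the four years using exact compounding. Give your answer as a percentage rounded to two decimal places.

-1.63%

Nominal growth factor = 1.0310 × 1.1132 × 1.0930 × 1.0385 = 1.30274233
Price-level growth factor = 1.0862 × 1.0737 × 1.0851 × 1.0995 = 1.39141842
Real growth factor = 1.30274233 / 1.39141842 = 0.93626929
Annualized real rate = 0.93626929^(1/4) − 1 = -1.6328% → -1.63%.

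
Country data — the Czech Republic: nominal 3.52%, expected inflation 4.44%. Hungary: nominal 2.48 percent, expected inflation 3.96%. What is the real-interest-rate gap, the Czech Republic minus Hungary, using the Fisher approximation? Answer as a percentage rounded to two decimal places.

The Czech Republic: 3.52% − 4.44% = -0.920%
Hungary: 2.48% − 3.96% = -1.480%
Differential = 0.560% → 0.56%.

0.56%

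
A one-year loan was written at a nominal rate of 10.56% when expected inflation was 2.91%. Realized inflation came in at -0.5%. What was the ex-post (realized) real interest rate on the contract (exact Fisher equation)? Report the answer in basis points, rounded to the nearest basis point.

1112 basis points

Ex-post: (1 + 0.1056)/(1 − 0.0050) − 1 = 11.1156%
So the realized real rate is 1112 basis points.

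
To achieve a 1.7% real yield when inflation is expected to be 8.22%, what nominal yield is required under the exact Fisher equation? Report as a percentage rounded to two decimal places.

10.06%

(1 + i) = (1 + r)(1 + π) = 1.01700 × 1.08220 = 1.1005974
i = 1.1005974 − 1, so the required nominal rate is 10.06%.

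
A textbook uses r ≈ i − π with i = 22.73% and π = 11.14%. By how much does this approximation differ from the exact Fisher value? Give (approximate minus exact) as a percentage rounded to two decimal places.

Approximate: r ≈ 22.730% − 11.140% = 11.5900%
Exact: (1 + 0.2273)/(1 + 0.1114) − 1 = 10.4283%
Error = 11.5900% − 10.4283% = 1.1617% → 1.16%.

1.16%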